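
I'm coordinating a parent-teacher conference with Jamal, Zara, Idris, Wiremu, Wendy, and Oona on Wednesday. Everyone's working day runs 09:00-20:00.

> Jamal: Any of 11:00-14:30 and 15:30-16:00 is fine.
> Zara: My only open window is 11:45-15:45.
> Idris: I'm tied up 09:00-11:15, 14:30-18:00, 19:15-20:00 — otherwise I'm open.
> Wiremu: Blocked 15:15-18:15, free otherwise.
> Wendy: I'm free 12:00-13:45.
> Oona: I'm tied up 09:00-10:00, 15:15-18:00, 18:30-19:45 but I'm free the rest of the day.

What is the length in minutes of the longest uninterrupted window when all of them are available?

105

Jamal free: 11:00-14:30, 15:30-16:00.
Zara free: 11:45-15:45.
Idris free: 11:15-14:30, 18:00-19:15 (invert busy blocks within the working day).
Wiremu free: 09:00-15:15, 18:15-20:00 (invert busy blocks within the working day).
Wendy free: 12:00-13:45.
Oona free: 10:00-15:15, 18:00-18:30, 19:45-20:00 (invert busy blocks within the working day).
Jamal ∩ Zara: 11:45-14:30, 15:30-15:45.
Jamal ∩ Zara ∩ Idris: 11:45-14:30.
Jamal ∩ Zara ∩ Idris ∩ Wiremu: 11:45-14:30.
Jamal ∩ Zara ∩ Idris ∩ Wiremu ∩ Wendy: 12:00-13:45.
Jamal ∩ Zara ∩ Idris ∩ Wiremu ∩ Wendy ∩ Oona: 12:00-13:45.
So the common availability across everyone is 12:00-13:45.
The longest is 12:00-13:45 at 105 minutes.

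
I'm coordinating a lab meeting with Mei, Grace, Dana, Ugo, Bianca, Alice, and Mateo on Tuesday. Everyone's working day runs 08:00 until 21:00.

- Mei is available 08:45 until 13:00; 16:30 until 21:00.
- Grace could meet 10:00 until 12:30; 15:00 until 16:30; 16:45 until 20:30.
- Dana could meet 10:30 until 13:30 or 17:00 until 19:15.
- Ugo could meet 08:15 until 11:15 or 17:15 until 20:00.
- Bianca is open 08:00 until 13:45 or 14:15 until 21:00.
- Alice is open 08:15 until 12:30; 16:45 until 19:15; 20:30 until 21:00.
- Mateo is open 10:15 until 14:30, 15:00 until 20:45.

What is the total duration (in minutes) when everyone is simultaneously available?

165

Mei ∩ Grace: 10:00-12:30, 16:45-20:30.
Mei ∩ Grace ∩ Dana: 10:30-12:30, 17:00-19:15.
Mei ∩ Grace ∩ Dana ∩ Ugo: 10:30-11:15, 17:15-19:15.
Mei ∩ Grace ∩ Dana ∩ Ugo ∩ Bianca: 10:30-11:15, 17:15-19:15.
Mei ∩ Grace ∩ Dana ∩ Ugo ∩ Bianca ∩ Alice: 10:30-11:15, 17:15-19:15.
Mei ∩ Grace ∩ Dana ∩ Ugo ∩ Bianca ∩ Alice ∩ Mateo: 10:30-11:15, 17:15-19:15.
Summing the common windows: 45 + 120 = 165 minutes.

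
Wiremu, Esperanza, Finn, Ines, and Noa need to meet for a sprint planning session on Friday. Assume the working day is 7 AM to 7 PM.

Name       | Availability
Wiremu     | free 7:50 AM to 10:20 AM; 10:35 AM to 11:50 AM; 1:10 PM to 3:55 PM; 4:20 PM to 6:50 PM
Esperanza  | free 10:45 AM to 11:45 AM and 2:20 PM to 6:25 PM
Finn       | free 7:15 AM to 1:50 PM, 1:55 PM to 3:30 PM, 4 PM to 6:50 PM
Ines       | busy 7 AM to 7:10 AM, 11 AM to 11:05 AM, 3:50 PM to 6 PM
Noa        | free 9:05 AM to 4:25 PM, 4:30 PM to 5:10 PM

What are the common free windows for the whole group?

Wiremu free: 07:50-10:20, 10:35-11:50, 13:10-15:55, 16:20-18:50.
Esperanza free: 10:45-11:45, 14:20-18:25.
Finn free: 07:15-13:50, 13:55-15:30, 16:00-18:50.
Ines free: 07:10-11:00, 11:05-15:50, 18:00-19:00 (invert busy blocks within the working day).
Noa free: 09:05-16:25, 16:30-17:10.
Wiremu ∩ Esperanza: 10:45-11:45, 14:20-15:55, 16:20-18:25.
Wiremu ∩ Esperanza ∩ Finn: 10:45-11:45, 14:20-15:30, 16:20-18:25.
Wiremu ∩ Esperanza ∩ Finn ∩ Ines: 10:45-11:00, 11:05-11:45, 14:20-15:30, 18:00-18:25.
Wiremu ∩ Esperanza ∩ Finn ∩ Ines ∩ Noa: 10:45-11:00, 11:05-11:45, 14:20-15:30.
Those are the intersection windows.

10:45-11:00, 11:05-11:45, 14:20-15:30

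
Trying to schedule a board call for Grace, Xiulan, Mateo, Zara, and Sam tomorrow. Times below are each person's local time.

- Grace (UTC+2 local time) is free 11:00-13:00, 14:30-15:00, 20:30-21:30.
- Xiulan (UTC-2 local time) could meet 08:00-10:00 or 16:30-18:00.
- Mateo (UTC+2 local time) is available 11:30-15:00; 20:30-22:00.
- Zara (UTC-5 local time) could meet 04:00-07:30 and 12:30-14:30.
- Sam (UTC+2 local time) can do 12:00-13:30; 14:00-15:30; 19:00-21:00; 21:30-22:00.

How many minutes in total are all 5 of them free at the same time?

90

Grace in UTC: 09:00-11:00, 12:30-13:00, 18:30-19:30 (subtract 2h to convert from UTC+2).
Xiulan in UTC: 10:00-12:00, 18:30-20:00 (add 2h to convert from UTC-2).
Mateo in UTC: 09:30-13:00, 18:30-20:00 (subtract 2h to convert from UTC+2).
Zara in UTC: 09:00-12:30, 17:30-19:30 (add 5h to convert from UTC-5).
Sam in UTC: 10:00-11:30, 12:00-13:30, 17:00-19:00, 19:30-20:00 (subtract 2h to convert from UTC+2).
Grace ∩ Xiulan: 10:00-11:00, 18:30-19:30.
Grace ∩ Xiulan ∩ Mateo: 10:00-11:00, 18:30-19:30.
Grace ∩ Xiulan ∩ Mateo ∩ Zara: 10:00-11:00, 18:30-19:30.
Grace ∩ Xiulan ∩ Mateo ∩ Zara ∩ Sam: 10:00-11:00, 18:30-19:00.
Those are the intersection windows.
Summing the common windows: 60 + 30 = 90 minutes.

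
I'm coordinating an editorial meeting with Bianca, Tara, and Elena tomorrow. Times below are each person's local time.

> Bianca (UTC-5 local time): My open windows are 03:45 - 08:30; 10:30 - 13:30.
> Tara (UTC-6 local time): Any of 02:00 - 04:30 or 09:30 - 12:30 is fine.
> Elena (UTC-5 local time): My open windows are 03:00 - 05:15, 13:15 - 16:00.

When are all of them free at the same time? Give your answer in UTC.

Bianca in UTC: 08:45-13:30, 15:30-18:30 (add 5h to convert from UTC-5).
Tara in UTC: 08:00-10:30, 15:30-18:30 (add 6h to convert from UTC-6).
Elena in UTC: 08:00-10:15, 18:15-21:00 (add 5h to convert from UTC-5).
Bianca ∩ Tara: 08:45-10:30, 15:30-18:30.
Bianca ∩ Tara ∩ Elena: 08:45-10:15, 18:15-18:30.
Those are the intersection windows.

08:45-10:15, 18:15-18:30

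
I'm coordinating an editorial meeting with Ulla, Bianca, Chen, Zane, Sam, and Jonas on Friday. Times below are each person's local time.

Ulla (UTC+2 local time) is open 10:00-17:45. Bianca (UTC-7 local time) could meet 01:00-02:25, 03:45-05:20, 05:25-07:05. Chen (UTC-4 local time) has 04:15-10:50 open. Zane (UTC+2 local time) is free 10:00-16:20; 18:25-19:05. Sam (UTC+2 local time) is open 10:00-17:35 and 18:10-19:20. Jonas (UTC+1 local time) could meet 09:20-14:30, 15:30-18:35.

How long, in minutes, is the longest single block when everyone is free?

95

Ulla in UTC: 08:00-15:45 (subtract 2h to convert from UTC+2).
Bianca in UTC: 08:00-09:25, 10:45-12:20, 12:25-14:05 (add 7h to convert from UTC-7).
Chen in UTC: 08:15-14:50 (add 4h to convert from UTC-4).
Zane in UTC: 08:00-14:20, 16:25-17:05 (subtract 2h to convert from UTC+2).
Sam in UTC: 08:00-15:35, 16:10-17:20 (subtract 2h to convert from UTC+2).
Jonas in UTC: 08:20-13:30, 14:30-17:35 (subtract 1h to convert from UTC+1).
Ulla ∩ Bianca: 08:00-09:25, 10:45-12:20, 12:25-14:05.
Ulla ∩ Bianca ∩ Chen: 08:15-09:25, 10:45-12:20, 12:25-14:05.
Ulla ∩ Bianca ∩ Chen ∩ Zane: 08:15-09:25, 10:45-12:20, 12:25-14:05.
Ulla ∩ Bianca ∩ Chen ∩ Zane ∩ Sam: 08:15-09:25, 10:45-12:20, 12:25-14:05.
Ulla ∩ Bianca ∩ Chen ∩ Zane ∩ Sam ∩ Jonas: 08:20-09:25, 10:45-12:20, 12:25-13:30.
So the common availability across everyone is 08:20-09:25, 10:45-12:20, 12:25-13:30.
The longest is 10:45-12:20 at 95 minutes.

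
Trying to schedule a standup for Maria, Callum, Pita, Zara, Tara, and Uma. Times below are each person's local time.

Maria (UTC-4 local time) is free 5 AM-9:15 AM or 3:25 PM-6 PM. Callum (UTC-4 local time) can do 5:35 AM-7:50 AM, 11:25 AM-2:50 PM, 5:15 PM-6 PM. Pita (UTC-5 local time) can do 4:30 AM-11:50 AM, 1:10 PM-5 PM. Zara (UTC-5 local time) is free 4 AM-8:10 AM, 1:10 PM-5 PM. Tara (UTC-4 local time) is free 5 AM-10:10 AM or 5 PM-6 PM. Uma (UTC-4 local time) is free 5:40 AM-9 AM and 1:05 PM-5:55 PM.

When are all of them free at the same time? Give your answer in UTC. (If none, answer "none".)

09:40-11:50, 21:15-21:55

Maria in UTC: 09:00-13:15, 19:25-22:00 (add 4h to convert from UTC-4).
Callum in UTC: 09:35-11:50, 15:25-18:50, 21:15-22:00 (add 4h to convert from UTC-4).
Pita in UTC: 09:30-16:50, 18:10-22:00 (add 5h to convert from UTC-5).
Zara in UTC: 09:00-13:10, 18:10-22:00 (add 5h to convert from UTC-5).
Tara in UTC: 09:00-14:10, 21:00-22:00 (add 4h to convert from UTC-4).
Uma in UTC: 09:40-13:00, 17:05-21:55 (add 4h to convert from UTC-4).
Maria ∩ Callum: 09:35-11:50, 21:15-22:00.
Maria ∩ Callum ∩ Pita: 09:35-11:50, 21:15-22:00.
Maria ∩ Callum ∩ Pita ∩ Zara: 09:35-11:50, 21:15-22:00.
Maria ∩ Callum ∩ Pita ∩ Zara ∩ Tara: 09:35-11:50, 21:15-22:00.
Maria ∩ Callum ∩ Pita ∩ Zara ∩ Tara ∩ Uma: 09:40-11:50, 21:15-21:55.
Those are the intersection windows.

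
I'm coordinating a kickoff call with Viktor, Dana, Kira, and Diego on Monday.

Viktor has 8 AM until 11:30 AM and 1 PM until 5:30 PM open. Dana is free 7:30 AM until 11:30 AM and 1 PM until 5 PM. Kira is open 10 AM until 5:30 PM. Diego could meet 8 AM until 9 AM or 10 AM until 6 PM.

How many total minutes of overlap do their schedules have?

330

Viktor ∩ Dana: 08:00-11:30, 13:00-17:00.
Viktor ∩ Dana ∩ Kira: 10:00-11:30, 13:00-17:00.
Viktor ∩ Dana ∩ Kira ∩ Diego: 10:00-11:30, 13:00-17:00.
Summing the common windows: 90 + 240 = 330 minutes.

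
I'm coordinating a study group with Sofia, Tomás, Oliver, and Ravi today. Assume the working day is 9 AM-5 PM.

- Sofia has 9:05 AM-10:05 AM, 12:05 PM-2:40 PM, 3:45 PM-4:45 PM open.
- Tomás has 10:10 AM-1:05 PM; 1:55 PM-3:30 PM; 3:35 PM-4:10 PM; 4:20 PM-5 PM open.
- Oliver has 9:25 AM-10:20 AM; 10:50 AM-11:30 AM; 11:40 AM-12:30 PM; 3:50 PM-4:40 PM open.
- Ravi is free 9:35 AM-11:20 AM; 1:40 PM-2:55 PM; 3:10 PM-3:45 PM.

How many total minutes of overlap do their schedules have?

0

Sofia ∩ Tomás: 12:05-13:05, 13:55-14:40, 15:45-16:10, 16:20-16:45.
Sofia ∩ Tomás ∩ Oliver: 12:05-12:30, 15:50-16:10, 16:20-16:40.
Sofia ∩ Tomás ∩ Oliver ∩ Ravi: ∅.
There is no time when everyone is free.
There is no common window, so the total is 0 minutes.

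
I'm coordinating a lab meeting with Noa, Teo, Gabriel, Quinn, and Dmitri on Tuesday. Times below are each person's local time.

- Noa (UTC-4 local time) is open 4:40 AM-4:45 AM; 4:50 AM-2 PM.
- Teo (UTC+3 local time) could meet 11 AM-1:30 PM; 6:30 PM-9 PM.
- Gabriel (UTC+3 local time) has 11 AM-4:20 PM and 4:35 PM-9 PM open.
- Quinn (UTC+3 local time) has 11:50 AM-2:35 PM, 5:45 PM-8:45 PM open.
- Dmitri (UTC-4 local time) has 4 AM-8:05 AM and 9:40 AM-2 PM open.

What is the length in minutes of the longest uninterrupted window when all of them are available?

Noa in UTC: 08:40-08:45, 08:50-18:00 (add 4h to convert from UTC-4).
Teo in UTC: 08:00-10:30, 15:30-18:00 (subtract 3h to convert from UTC+3).
Gabriel in UTC: 08:00-13:20, 13:35-18:00 (subtract 3h to convert from UTC+3).
Quinn in UTC: 08:50-11:35, 14:45-17:45 (subtract 3h to convert from UTC+3).
Dmitri in UTC: 08:00-12:05, 13:40-18:00 (add 4h to convert from UTC-4).
Noa ∩ Teo: 08:40-08:45, 08:50-10:30, 15:30-18:00.
Noa ∩ Teo ∩ Gabriel: 08:40-08:45, 08:50-10:30, 15:30-18:00.
Noa ∩ Teo ∩ Gabriel ∩ Quinn: 08:50-10:30, 15:30-17:45.
Noa ∩ Teo ∩ Gabriel ∩ Quinn ∩ Dmitri: 08:50-10:30, 15:30-17:45.
Those are the intersection windows.
The longest is 15:30-17:45 at 135 minutes.

135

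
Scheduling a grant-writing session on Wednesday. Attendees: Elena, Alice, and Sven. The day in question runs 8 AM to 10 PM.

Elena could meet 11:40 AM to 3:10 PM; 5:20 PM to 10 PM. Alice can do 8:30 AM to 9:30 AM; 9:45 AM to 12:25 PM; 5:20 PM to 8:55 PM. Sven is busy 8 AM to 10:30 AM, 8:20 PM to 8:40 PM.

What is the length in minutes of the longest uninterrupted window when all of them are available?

Elena free: 11:40-15:10, 17:20-22:00.
Alice free: 08:30-09:30, 09:45-12:25, 17:20-20:55.
Sven free: 10:30-20:20, 20:40-22:00 (invert busy blocks within the working day).
Elena ∩ Alice: 11:40-12:25, 17:20-20:55.
Elena ∩ Alice ∩ Sven: 11:40-12:25, 17:20-20:20, 20:40-20:55.
So the common availability across everyone is 11:40-12:25, 17:20-20:20, 20:40-20:55.
The longest is 17:20-20:20 at 180 minutes.

180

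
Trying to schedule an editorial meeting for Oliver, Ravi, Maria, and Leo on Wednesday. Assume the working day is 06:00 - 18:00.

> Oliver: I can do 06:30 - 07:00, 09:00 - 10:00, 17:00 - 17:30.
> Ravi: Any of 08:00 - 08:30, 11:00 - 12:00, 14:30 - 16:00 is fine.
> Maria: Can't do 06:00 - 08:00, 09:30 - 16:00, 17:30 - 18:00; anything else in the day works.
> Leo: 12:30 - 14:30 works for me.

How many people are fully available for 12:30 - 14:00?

Oliver free: 06:30-07:00, 09:00-10:00, 17:00-17:30.
Ravi free: 08:00-08:30, 11:00-12:00, 14:30-16:00.
Maria free: 08:00-09:30, 16:00-17:30 (invert busy blocks within the working day).
Leo free: 12:30-14:30.
Leo can make the full 12:30-14:00 slot — that's 1.

1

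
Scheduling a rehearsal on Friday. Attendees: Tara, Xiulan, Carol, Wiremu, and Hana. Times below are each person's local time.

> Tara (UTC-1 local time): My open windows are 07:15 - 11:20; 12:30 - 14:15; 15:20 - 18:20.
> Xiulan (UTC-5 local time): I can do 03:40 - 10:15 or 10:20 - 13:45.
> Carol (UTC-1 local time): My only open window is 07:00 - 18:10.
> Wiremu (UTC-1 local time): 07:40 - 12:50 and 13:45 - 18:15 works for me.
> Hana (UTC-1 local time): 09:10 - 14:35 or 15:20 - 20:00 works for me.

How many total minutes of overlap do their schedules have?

325

Tara in UTC: 08:15-12:20, 13:30-15:15, 16:20-19:20 (add 1h to convert from UTC-1).
Xiulan in UTC: 08:40-15:15, 15:20-18:45 (add 5h to convert from UTC-5).
Carol in UTC: 08:00-19:10 (add 1h to convert from UTC-1).
Wiremu in UTC: 08:40-13:50, 14:45-19:15 (add 1h to convert from UTC-1).
Hana in UTC: 10:10-15:35, 16:20-21:00 (add 1h to convert from UTC-1).
Tara ∩ Xiulan: 08:40-12:20, 13:30-15:15, 16:20-18:45.
Tara ∩ Xiulan ∩ Carol: 08:40-12:20, 13:30-15:15, 16:20-18:45.
Tara ∩ Xiulan ∩ Carol ∩ Wiremu: 08:40-12:20, 13:30-13:50, 14:45-15:15, 16:20-18:45.
Tara ∩ Xiulan ∩ Carol ∩ Wiremu ∩ Hana: 10:10-12:20, 13:30-13:50, 14:45-15:15, 16:20-18:45.
So the common availability across everyone is 10:10-12:20, 13:30-13:50, 14:45-15:15, 16:20-18:45.
Summing the common windows: 130 + 20 + 30 + 145 = 325 minutes.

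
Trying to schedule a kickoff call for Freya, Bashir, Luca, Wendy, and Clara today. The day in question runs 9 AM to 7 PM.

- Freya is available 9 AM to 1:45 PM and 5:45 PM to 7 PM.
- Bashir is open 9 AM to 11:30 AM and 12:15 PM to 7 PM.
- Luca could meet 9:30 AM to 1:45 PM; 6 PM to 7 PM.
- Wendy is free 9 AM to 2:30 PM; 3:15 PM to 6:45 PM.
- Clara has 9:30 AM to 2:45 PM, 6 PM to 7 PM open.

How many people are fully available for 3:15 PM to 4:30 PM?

Bashir and Wendy can make the full 15:15-16:30 slot — that's 2.

2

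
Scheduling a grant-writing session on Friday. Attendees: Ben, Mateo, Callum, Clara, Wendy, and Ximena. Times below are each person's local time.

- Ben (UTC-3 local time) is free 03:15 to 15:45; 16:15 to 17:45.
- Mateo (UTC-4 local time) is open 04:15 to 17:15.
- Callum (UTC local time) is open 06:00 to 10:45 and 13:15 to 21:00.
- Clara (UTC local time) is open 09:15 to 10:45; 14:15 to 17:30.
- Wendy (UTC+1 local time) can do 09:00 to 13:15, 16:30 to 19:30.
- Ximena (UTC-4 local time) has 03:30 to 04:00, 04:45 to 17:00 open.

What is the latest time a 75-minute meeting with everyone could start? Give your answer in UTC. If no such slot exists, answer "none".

16:15

Ben in UTC: 06:15-18:45, 19:15-20:45 (add 3h to convert from UTC-3).
Mateo in UTC: 08:15-21:15 (add 4h to convert from UTC-4).
Callum in UTC: 06:00-10:45, 13:15-21:00.
Clara in UTC: 09:15-10:45, 14:15-17:30.
Wendy in UTC: 08:00-12:15, 15:30-18:30 (subtract 1h to convert from UTC+1).
Ximena in UTC: 07:30-08:00, 08:45-21:00 (add 4h to convert from UTC-4).
Ben ∩ Mateo: 08:15-18:45, 19:15-20:45.
Ben ∩ Mateo ∩ Callum: 08:15-10:45, 13:15-18:45, 19:15-20:45.
Ben ∩ Mateo ∩ Callum ∩ Clara: 09:15-10:45, 14:15-17:30.
Ben ∩ Mateo ∩ Callum ∩ Clara ∩ Wendy: 09:15-10:45, 15:30-17:30.
Ben ∩ Mateo ∩ Callum ∩ Clara ∩ Wendy ∩ Ximena: 09:15-10:45, 15:30-17:30.
The last common window of at least 75 minutes is 15:30-17:30; a 75-minute meeting can start as late as 16:15 and still end by 17:30.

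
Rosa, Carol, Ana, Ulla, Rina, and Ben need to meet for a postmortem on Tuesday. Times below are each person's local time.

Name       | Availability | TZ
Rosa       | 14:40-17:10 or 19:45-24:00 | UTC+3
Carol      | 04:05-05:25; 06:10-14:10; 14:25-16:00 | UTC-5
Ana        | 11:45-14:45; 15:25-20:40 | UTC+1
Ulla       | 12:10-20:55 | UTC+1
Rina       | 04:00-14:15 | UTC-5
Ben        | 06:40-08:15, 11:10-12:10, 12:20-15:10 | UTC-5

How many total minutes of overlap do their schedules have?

Rosa in UTC: 11:40-14:10, 16:45-21:00 (subtract 3h to convert from UTC+3).
Carol in UTC: 09:05-10:25, 11:10-19:10, 19:25-21:00 (add 5h to convert from UTC-5).
Ana in UTC: 10:45-13:45, 14:25-19:40 (subtract 1h to convert from UTC+1).
Ulla in UTC: 11:10-19:55 (subtract 1h to convert from UTC+1).
Rina in UTC: 09:00-19:15 (add 5h to convert from UTC-5).
Ben in UTC: 11:40-13:15, 16:10-17:10, 17:20-20:10 (add 5h to convert from UTC-5).
Rosa ∩ Carol: 11:40-14:10, 16:45-19:10, 19:25-21:00.
Rosa ∩ Carol ∩ Ana: 11:40-13:45, 16:45-19:10, 19:25-19:40.
Rosa ∩ Carol ∩ Ana ∩ Ulla: 11:40-13:45, 16:45-19:10, 19:25-19:40.
Rosa ∩ Carol ∩ Ana ∩ Ulla ∩ Rina: 11:40-13:45, 16:45-19:10.
Rosa ∩ Carol ∩ Ana ∩ Ulla ∩ Rina ∩ Ben: 11:40-13:15, 16:45-17:10, 17:20-19:10.
Summing the common windows: 95 + 25 + 110 = 230 minutes.

230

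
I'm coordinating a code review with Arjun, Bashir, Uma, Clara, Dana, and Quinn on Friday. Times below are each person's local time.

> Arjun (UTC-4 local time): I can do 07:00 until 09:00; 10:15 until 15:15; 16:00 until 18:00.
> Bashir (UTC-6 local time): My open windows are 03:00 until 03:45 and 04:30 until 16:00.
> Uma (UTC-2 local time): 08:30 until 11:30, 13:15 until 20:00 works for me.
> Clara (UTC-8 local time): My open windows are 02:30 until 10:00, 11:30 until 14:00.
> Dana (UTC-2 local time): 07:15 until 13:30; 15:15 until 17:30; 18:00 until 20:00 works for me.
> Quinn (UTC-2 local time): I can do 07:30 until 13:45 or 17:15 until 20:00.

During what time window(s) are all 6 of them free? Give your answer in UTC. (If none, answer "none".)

Arjun in UTC: 11:00-13:00, 14:15-19:15, 20:00-22:00 (add 4h to convert from UTC-4).
Bashir in UTC: 09:00-09:45, 10:30-22:00 (add 6h to convert from UTC-6).
Uma in UTC: 10:30-13:30, 15:15-22:00 (add 2h to convert from UTC-2).
Clara in UTC: 10:30-18:00, 19:30-22:00 (add 8h to convert from UTC-8).
Dana in UTC: 09:15-15:30, 17:15-19:30, 20:00-22:00 (add 2h to convert from UTC-2).
Quinn in UTC: 09:30-15:45, 19:15-22:00 (add 2h to convert from UTC-2).
Arjun ∩ Bashir: 11:00-13:00, 14:15-19:15, 20:00-22:00.
Arjun ∩ Bashir ∩ Uma: 11:00-13:00, 15:15-19:15, 20:00-22:00.
Arjun ∩ Bashir ∩ Uma ∩ Clara: 11:00-13:00, 15:15-18:00, 20:00-22:00.
Arjun ∩ Bashir ∩ Uma ∩ Clara ∩ Dana: 11:00-13:00, 15:15-15:30, 17:15-18:00, 20:00-22:00.
Arjun ∩ Bashir ∩ Uma ∩ Clara ∩ Dana ∩ Quinn: 11:00-13:00, 15:15-15:30, 20:00-22:00.
So the common availability across everyone is 11:00-13:00, 15:15-15:30, 20:00-22:00.

11:00-13:00, 15:15-15:30, 20:00-22:00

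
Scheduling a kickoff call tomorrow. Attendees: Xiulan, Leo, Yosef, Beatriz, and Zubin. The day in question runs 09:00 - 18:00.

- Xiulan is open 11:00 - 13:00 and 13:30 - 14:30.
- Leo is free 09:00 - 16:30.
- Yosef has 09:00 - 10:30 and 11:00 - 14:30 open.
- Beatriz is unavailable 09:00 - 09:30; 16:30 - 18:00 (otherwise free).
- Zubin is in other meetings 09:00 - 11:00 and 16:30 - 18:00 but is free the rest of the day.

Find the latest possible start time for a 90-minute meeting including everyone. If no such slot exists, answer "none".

Xiulan free: 11:00-13:00, 13:30-14:30.
Leo free: 09:00-16:30.
Yosef free: 09:00-10:30, 11:00-14:30.
Beatriz free: 09:30-16:30 (invert busy blocks within the working day).
Zubin free: 11:00-16:30 (invert busy blocks within the working day).
Xiulan ∩ Leo: 11:00-13:00, 13:30-14:30.
Xiulan ∩ Leo ∩ Yosef: 11:00-13:00, 13:30-14:30.
Xiulan ∩ Leo ∩ Yosef ∩ Beatriz: 11:00-13:00, 13:30-14:30.
Xiulan ∩ Leo ∩ Yosef ∩ Beatriz ∩ Zubin: 11:00-13:00, 13:30-14:30.
So the common availability across everyone is 11:00-13:00, 13:30-14:30.
The last common window of at least 90 minutes is 11:00-13:00; a 90-minute meeting can start as late as 11:30 and still end by 13:00.

11:30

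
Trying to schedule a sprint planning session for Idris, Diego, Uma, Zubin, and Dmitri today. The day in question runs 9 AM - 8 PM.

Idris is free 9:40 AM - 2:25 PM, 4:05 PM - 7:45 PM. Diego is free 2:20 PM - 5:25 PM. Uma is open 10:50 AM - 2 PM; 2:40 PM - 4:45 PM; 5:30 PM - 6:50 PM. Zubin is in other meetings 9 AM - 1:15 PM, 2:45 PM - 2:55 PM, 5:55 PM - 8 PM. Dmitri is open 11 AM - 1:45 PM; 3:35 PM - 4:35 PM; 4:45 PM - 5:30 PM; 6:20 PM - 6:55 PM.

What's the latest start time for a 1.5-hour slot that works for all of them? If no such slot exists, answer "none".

Idris free: 09:40-14:25, 16:05-19:45.
Diego free: 14:20-17:25.
Uma free: 10:50-14:00, 14:40-16:45, 17:30-18:50.
Zubin free: 13:15-14:45, 14:55-17:55 (invert busy blocks within the working day).
Dmitri free: 11:00-13:45, 15:35-16:35, 16:45-17:30, 18:20-18:55.
Idris ∩ Diego: 14:20-14:25, 16:05-17:25.
Idris ∩ Diego ∩ Uma: 16:05-16:45.
Idris ∩ Diego ∩ Uma ∩ Zubin: 16:05-16:45.
Idris ∩ Diego ∩ Uma ∩ Zubin ∩ Dmitri: 16:05-16:35.
So the common availability across everyone is 16:05-16:35.
No common window is at least 90 minutes long.

none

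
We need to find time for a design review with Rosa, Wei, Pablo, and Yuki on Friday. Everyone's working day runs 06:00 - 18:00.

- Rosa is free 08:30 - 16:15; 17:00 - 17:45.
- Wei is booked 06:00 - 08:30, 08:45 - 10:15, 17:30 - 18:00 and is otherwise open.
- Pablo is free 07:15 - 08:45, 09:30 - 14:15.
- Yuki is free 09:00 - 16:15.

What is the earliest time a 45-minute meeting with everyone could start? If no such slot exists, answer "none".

Rosa free: 08:30-16:15, 17:00-17:45.
Wei free: 08:30-08:45, 10:15-17:30 (invert busy blocks within the working day).
Pablo free: 07:15-08:45, 09:30-14:15.
Yuki free: 09:00-16:15.
Rosa ∩ Wei: 08:30-08:45, 10:15-16:15, 17:00-17:30.
Rosa ∩ Wei ∩ Pablo: 08:30-08:45, 10:15-14:15.
Rosa ∩ Wei ∩ Pablo ∩ Yuki: 10:15-14:15.
The first common window of at least 45 minutes is 10:15-14:15, so the earliest start is 10:15.

10:15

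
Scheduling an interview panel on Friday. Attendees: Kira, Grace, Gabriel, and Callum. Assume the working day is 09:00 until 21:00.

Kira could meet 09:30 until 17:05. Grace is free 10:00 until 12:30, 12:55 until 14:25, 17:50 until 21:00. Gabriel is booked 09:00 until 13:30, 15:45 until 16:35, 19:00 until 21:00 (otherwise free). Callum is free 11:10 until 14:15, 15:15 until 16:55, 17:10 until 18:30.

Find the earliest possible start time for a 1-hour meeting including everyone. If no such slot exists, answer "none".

none

Kira free: 09:30-17:05.
Grace free: 10:00-12:30, 12:55-14:25, 17:50-21:00.
Gabriel free: 13:30-15:45, 16:35-19:00 (invert busy blocks within the working day).
Callum free: 11:10-14:15, 15:15-16:55, 17:10-18:30.
Kira ∩ Grace: 10:00-12:30, 12:55-14:25.
Kira ∩ Grace ∩ Gabriel: 13:30-14:25.
Kira ∩ Grace ∩ Gabriel ∩ Callum: 13:30-14:15.
No common window is at least 60 minutes long.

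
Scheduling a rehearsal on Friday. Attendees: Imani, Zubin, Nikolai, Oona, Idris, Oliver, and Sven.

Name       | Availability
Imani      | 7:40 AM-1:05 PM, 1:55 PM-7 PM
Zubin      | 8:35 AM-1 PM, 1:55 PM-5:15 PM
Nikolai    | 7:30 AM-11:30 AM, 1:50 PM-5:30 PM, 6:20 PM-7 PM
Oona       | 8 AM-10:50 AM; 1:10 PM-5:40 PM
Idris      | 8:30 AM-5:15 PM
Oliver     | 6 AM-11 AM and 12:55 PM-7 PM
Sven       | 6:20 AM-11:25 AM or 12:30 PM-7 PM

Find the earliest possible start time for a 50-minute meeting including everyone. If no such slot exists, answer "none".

08:35

Imani ∩ Zubin: 08:35-13:00, 13:55-17:15.
Imani ∩ Zubin ∩ Nikolai: 08:35-11:30, 13:55-17:15.
Imani ∩ Zubin ∩ Nikolai ∩ Oona: 08:35-10:50, 13:55-17:15.
Imani ∩ Zubin ∩ Nikolai ∩ Oona ∩ Idris: 08:35-10:50, 13:55-17:15.
Imani ∩ Zubin ∩ Nikolai ∩ Oona ∩ Idris ∩ Oliver: 08:35-10:50, 13:55-17:15.
Imani ∩ Zubin ∩ Nikolai ∩ Oona ∩ Idris ∩ Oliver ∩ Sven: 08:35-10:50, 13:55-17:15.
The first common window of at least 50 minutes is 08:35-10:50, so the earliest start is 08:35.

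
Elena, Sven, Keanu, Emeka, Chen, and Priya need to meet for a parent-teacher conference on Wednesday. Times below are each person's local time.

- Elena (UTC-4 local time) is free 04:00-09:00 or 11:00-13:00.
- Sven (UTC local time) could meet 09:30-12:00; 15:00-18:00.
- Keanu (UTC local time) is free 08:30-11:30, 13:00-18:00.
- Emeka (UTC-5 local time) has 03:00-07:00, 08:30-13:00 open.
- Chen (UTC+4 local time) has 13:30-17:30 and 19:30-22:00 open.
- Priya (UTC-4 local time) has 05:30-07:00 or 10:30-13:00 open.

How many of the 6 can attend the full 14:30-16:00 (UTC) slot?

Elena in UTC: 08:00-13:00, 15:00-17:00 (add 4h to convert from UTC-4).
Sven in UTC: 09:30-12:00, 15:00-18:00.
Keanu in UTC: 08:30-11:30, 13:00-18:00.
Emeka in UTC: 08:00-12:00, 13:30-18:00 (add 5h to convert from UTC-5).
Chen in UTC: 09:30-13:30, 15:30-18:00 (subtract 4h to convert from UTC+4).
Priya in UTC: 09:30-11:00, 14:30-17:00 (add 4h to convert from UTC-4).
Keanu, Emeka, and Priya can make the full 14:30-16:00 slot — that's 3.

3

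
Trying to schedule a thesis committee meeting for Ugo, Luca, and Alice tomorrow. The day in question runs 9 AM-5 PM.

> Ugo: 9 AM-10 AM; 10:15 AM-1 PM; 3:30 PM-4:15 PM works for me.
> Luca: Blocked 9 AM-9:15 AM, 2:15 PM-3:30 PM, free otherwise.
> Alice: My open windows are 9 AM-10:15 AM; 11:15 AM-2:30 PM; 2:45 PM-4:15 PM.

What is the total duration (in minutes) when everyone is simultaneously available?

Ugo free: 09:00-10:00, 10:15-13:00, 15:30-16:15.
Luca free: 09:15-14:15, 15:30-17:00 (invert busy blocks within the working day).
Alice free: 09:00-10:15, 11:15-14:30, 14:45-16:15.
Ugo ∩ Luca: 09:15-10:00, 10:15-13:00, 15:30-16:15.
Ugo ∩ Luca ∩ Alice: 09:15-10:00, 11:15-13:00, 15:30-16:15.
Summing the common windows: 45 + 105 + 45 = 195 minutes.

195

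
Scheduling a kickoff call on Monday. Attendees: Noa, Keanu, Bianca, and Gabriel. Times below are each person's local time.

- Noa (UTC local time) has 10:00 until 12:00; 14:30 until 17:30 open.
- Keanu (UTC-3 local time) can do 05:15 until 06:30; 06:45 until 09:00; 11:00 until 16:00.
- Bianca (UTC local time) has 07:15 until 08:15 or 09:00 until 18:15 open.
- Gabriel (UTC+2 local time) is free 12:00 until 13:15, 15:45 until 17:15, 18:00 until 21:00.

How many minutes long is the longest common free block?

90

Noa in UTC: 10:00-12:00, 14:30-17:30.
Keanu in UTC: 08:15-09:30, 09:45-12:00, 14:00-19:00 (add 3h to convert from UTC-3).
Bianca in UTC: 07:15-08:15, 09:00-18:15.
Gabriel in UTC: 10:00-11:15, 13:45-15:15, 16:00-19:00 (subtract 2h to convert from UTC+2).
Noa ∩ Keanu: 10:00-12:00, 14:30-17:30.
Noa ∩ Keanu ∩ Bianca: 10:00-12:00, 14:30-17:30.
Noa ∩ Keanu ∩ Bianca ∩ Gabriel: 10:00-11:15, 14:30-15:15, 16:00-17:30.
The longest is 16:00-17:30 at 90 minutes.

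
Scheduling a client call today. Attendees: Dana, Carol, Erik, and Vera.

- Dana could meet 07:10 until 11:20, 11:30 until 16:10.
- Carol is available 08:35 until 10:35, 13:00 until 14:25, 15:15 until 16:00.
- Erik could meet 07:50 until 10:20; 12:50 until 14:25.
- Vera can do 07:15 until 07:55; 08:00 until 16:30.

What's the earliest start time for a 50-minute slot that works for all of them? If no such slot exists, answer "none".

08:35

Dana ∩ Carol: 08:35-10:35, 13:00-14:25, 15:15-16:00.
Dana ∩ Carol ∩ Erik: 08:35-10:20, 13:00-14:25.
Dana ∩ Carol ∩ Erik ∩ Vera: 08:35-10:20, 13:00-14:25.
So the common availability across everyone is 08:35-10:20, 13:00-14:25.
The first common window of at least 50 minutes is 08:35-10:20, so the earliest start is 08:35.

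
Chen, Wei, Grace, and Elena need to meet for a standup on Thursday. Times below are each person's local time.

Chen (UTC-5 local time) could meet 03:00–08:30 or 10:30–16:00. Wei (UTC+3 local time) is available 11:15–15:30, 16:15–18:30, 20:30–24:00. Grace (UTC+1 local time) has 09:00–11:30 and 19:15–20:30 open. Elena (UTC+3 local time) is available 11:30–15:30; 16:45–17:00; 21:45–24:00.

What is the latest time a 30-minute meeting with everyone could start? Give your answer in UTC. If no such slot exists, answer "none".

19:00

Chen in UTC: 08:00-13:30, 15:30-21:00 (add 5h to convert from UTC-5).
Wei in UTC: 08:15-12:30, 13:15-15:30, 17:30-21:00 (subtract 3h to convert from UTC+3).
Grace in UTC: 08:00-10:30, 18:15-19:30 (subtract 1h to convert from UTC+1).
Elena in UTC: 08:30-12:30, 13:45-14:00, 18:45-21:00 (subtract 3h to convert from UTC+3).
Chen ∩ Wei: 08:15-12:30, 13:15-13:30, 17:30-21:00.
Chen ∩ Wei ∩ Grace: 08:15-10:30, 18:15-19:30.
Chen ∩ Wei ∩ Grace ∩ Elena: 08:30-10:30, 18:45-19:30.
So the common availability across everyone is 08:30-10:30, 18:45-19:30.
The last common window of at least 30 minutes is 18:45-19:30; a 30-minute meeting can start as late as 19:00 and still end by 19:30.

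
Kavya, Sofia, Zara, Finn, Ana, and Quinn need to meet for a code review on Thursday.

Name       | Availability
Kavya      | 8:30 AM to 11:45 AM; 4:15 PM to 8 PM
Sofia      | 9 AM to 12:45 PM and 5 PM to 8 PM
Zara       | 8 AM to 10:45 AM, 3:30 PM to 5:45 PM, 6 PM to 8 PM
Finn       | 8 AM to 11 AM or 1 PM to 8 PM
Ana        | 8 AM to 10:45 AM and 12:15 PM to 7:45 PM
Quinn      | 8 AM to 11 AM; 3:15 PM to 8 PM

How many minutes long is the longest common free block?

105

Kavya ∩ Sofia: 09:00-11:45, 17:00-20:00.
Kavya ∩ Sofia ∩ Zara: 09:00-10:45, 17:00-17:45, 18:00-20:00.
Kavya ∩ Sofia ∩ Zara ∩ Finn: 09:00-10:45, 17:00-17:45, 18:00-20:00.
Kavya ∩ Sofia ∩ Zara ∩ Finn ∩ Ana: 09:00-10:45, 17:00-17:45, 18:00-19:45.
Kavya ∩ Sofia ∩ Zara ∩ Finn ∩ Ana ∩ Quinn: 09:00-10:45, 17:00-17:45, 18:00-19:45.
So the common availability across everyone is 09:00-10:45, 17:00-17:45, 18:00-19:45.
The longest is 09:00-10:45 at 105 minutes.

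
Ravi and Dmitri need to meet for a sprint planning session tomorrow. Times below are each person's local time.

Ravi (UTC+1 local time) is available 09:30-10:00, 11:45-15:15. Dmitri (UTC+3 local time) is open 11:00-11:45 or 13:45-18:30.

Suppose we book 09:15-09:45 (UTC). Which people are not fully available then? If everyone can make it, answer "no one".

Dmitri, Ravi

Ravi in UTC: 08:30-09:00, 10:45-14:15 (subtract 1h to convert from UTC+1).
Dmitri in UTC: 08:00-08:45, 10:45-15:30 (subtract 3h to convert from UTC+3).
Ravi: not fully free for 09:15-09:45. Dmitri: not fully free for 09:15-09:45.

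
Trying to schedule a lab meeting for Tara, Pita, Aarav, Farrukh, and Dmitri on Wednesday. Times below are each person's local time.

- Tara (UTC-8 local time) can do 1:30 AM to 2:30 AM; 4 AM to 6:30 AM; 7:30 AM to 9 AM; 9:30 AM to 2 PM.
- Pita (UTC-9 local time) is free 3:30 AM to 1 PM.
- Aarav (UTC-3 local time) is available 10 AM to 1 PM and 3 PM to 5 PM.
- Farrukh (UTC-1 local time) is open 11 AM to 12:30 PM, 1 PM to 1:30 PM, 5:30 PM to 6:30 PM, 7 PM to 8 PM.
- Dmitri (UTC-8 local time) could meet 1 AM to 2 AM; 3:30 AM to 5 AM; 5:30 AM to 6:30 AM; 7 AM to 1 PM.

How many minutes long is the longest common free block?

60

Tara in UTC: 09:30-10:30, 12:00-14:30, 15:30-17:00, 17:30-22:00 (add 8h to convert from UTC-8).
Pita in UTC: 12:30-22:00 (add 9h to convert from UTC-9).
Aarav in UTC: 13:00-16:00, 18:00-20:00 (add 3h to convert from UTC-3).
Farrukh in UTC: 12:00-13:30, 14:00-14:30, 18:30-19:30, 20:00-21:00 (add 1h to convert from UTC-1).
Dmitri in UTC: 09:00-10:00, 11:30-13:00, 13:30-14:30, 15:00-21:00 (add 8h to convert from UTC-8).
Tara ∩ Pita: 12:30-14:30, 15:30-17:00, 17:30-22:00.
Tara ∩ Pita ∩ Aarav: 13:00-14:30, 15:30-16:00, 18:00-20:00.
Tara ∩ Pita ∩ Aarav ∩ Farrukh: 13:00-13:30, 14:00-14:30, 18:30-19:30.
Tara ∩ Pita ∩ Aarav ∩ Farrukh ∩ Dmitri: 14:00-14:30, 18:30-19:30.
Those are the intersection windows.
The longest is 18:30-19:30 at 60 minutes.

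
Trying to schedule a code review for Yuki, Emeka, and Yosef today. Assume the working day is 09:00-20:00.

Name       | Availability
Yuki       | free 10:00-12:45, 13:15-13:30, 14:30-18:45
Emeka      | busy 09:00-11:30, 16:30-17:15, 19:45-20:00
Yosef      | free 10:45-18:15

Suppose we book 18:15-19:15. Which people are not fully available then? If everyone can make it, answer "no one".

Yuki free: 10:00-12:45, 13:15-13:30, 14:30-18:45.
Emeka free: 11:30-16:30, 17:15-19:45 (invert busy blocks within the working day).
Yosef free: 10:45-18:15.
Yuki: not fully free for 18:15-19:15. Emeka: free for 18:15-19:15. Yosef: not fully free for 18:15-19:15.

Yosef, Yuki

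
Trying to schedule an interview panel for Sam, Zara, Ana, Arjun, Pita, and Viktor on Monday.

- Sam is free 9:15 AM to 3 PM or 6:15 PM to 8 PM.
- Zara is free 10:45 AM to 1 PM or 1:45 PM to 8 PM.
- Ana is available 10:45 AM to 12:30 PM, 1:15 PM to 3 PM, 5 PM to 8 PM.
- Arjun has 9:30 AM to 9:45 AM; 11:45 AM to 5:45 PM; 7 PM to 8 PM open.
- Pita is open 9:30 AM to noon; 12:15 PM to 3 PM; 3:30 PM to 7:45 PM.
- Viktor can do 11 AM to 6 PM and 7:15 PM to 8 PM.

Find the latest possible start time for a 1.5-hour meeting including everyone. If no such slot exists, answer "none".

Sam ∩ Zara: 10:45-13:00, 13:45-15:00, 18:15-20:00.
Sam ∩ Zara ∩ Ana: 10:45-12:30, 13:45-15:00, 18:15-20:00.
Sam ∩ Zara ∩ Ana ∩ Arjun: 11:45-12:30, 13:45-15:00, 19:00-20:00.
Sam ∩ Zara ∩ Ana ∩ Arjun ∩ Pita: 11:45-12:00, 12:15-12:30, 13:45-15:00, 19:00-19:45.
Sam ∩ Zara ∩ Ana ∩ Arjun ∩ Pita ∩ Viktor: 11:45-12:00, 12:15-12:30, 13:45-15:00, 19:15-19:45.
No common window is at least 90 minutes long.

none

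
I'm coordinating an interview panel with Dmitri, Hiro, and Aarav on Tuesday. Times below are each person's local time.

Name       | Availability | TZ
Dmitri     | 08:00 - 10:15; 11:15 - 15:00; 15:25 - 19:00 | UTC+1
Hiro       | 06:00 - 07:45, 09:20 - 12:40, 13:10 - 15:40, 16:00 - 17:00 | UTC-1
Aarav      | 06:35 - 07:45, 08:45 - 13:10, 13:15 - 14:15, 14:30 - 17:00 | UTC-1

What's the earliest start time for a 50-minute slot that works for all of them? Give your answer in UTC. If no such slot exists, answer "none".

07:35

Dmitri in UTC: 07:00-09:15, 10:15-14:00, 14:25-18:00 (subtract 1h to convert from UTC+1).
Hiro in UTC: 07:00-08:45, 10:20-13:40, 14:10-16:40, 17:00-18:00 (add 1h to convert from UTC-1).
Aarav in UTC: 07:35-08:45, 09:45-14:10, 14:15-15:15, 15:30-18:00 (add 1h to convert from UTC-1).
Dmitri ∩ Hiro: 07:00-08:45, 10:20-13:40, 14:25-16:40, 17:00-18:00.
Dmitri ∩ Hiro ∩ Aarav: 07:35-08:45, 10:20-13:40, 14:25-15:15, 15:30-16:40, 17:00-18:00.
Those are the intersection windows.
The first common window of at least 50 minutes is 07:35-08:45, so the earliest start is 07:35.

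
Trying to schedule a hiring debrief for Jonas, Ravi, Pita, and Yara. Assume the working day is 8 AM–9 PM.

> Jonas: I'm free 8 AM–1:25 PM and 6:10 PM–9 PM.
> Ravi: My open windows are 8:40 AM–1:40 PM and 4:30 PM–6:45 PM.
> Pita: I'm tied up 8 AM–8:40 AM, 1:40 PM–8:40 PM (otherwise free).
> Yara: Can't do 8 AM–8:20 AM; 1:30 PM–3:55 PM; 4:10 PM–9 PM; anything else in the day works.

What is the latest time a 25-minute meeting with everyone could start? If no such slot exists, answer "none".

Jonas free: 08:00-13:25, 18:10-21:00.
Ravi free: 08:40-13:40, 16:30-18:45.
Pita free: 08:40-13:40, 20:40-21:00 (invert busy blocks within the working day).
Yara free: 08:20-13:30, 15:55-16:10 (invert busy blocks within the working day).
Jonas ∩ Ravi: 08:40-13:25, 18:10-18:45.
Jonas ∩ Ravi ∩ Pita: 08:40-13:25.
Jonas ∩ Ravi ∩ Pita ∩ Yara: 08:40-13:25.
Those are the intersection windows.
The last common window of at least 25 minutes is 08:40-13:25; a 25-minute meeting can start as late as 13:00 and still end by 13:25.

13:00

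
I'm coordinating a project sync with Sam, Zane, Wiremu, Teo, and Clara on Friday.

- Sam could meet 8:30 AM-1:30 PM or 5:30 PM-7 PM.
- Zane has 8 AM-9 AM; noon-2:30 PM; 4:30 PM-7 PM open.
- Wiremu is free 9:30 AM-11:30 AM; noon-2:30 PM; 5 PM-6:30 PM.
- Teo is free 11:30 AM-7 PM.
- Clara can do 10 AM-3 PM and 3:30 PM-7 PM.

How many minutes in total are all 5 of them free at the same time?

150

Sam ∩ Zane: 08:30-09:00, 12:00-13:30, 17:30-19:00.
Sam ∩ Zane ∩ Wiremu: 12:00-13:30, 17:30-18:30.
Sam ∩ Zane ∩ Wiremu ∩ Teo: 12:00-13:30, 17:30-18:30.
Sam ∩ Zane ∩ Wiremu ∩ Teo ∩ Clara: 12:00-13:30, 17:30-18:30.
Summing the common windows: 90 + 60 = 150 minutes.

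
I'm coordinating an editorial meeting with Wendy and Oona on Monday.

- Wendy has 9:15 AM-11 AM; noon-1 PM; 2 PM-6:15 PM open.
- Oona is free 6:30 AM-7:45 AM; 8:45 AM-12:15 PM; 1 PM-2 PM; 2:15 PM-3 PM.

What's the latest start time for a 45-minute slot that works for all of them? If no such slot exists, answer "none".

Wendy ∩ Oona: 09:15-11:00, 12:00-12:15, 14:15-15:00.
Those are the intersection windows.
The last common window of at least 45 minutes is 14:15-15:00; a 45-minute meeting can start as late as 14:15 and still end by 15:00.

14:15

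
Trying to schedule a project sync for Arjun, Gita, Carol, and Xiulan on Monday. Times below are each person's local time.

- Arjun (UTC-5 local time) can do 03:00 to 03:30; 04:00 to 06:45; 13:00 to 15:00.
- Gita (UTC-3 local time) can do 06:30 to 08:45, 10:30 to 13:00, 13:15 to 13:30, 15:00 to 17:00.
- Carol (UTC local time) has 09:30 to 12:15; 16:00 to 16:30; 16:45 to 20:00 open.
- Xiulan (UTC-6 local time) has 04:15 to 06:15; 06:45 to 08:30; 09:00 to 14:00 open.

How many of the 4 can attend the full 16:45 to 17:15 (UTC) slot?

2

Arjun in UTC: 08:00-08:30, 09:00-11:45, 18:00-20:00 (add 5h to convert from UTC-5).
Gita in UTC: 09:30-11:45, 13:30-16:00, 16:15-16:30, 18:00-20:00 (add 3h to convert from UTC-3).
Carol in UTC: 09:30-12:15, 16:00-16:30, 16:45-20:00.
Xiulan in UTC: 10:15-12:15, 12:45-14:30, 15:00-20:00 (add 6h to convert from UTC-6).
Carol and Xiulan can make the full 16:45-17:15 slot — that's 2.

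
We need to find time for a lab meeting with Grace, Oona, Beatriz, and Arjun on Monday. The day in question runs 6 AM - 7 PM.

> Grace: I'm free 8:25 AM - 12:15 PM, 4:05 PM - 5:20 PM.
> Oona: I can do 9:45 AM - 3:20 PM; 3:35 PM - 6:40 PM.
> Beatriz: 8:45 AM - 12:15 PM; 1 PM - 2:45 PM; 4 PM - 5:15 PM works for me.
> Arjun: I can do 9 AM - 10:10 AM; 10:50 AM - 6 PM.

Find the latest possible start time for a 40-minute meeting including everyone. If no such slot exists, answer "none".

16:35

Grace ∩ Oona: 09:45-12:15, 16:05-17:20.
Grace ∩ Oona ∩ Beatriz: 09:45-12:15, 16:05-17:15.
Grace ∩ Oona ∩ Beatriz ∩ Arjun: 09:45-10:10, 10:50-12:15, 16:05-17:15.
The last common window of at least 40 minutes is 16:05-17:15; a 40-minute meeting can start as late as 16:35 and still end by 17:15.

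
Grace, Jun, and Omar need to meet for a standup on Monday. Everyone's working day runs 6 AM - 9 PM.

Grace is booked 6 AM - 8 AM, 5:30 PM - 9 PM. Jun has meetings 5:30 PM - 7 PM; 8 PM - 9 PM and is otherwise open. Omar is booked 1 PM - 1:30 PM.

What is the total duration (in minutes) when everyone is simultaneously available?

540

Grace free: 08:00-17:30 (invert busy blocks within the working day).
Jun free: 06:00-17:30, 19:00-20:00 (invert busy blocks within the working day).
Omar free: 06:00-13:00, 13:30-21:00 (invert busy blocks within the working day).
Grace ∩ Jun: 08:00-17:30.
Grace ∩ Jun ∩ Omar: 08:00-13:00, 13:30-17:30.
Those are the intersection windows.
Summing the common windows: 300 + 240 = 540 minutes.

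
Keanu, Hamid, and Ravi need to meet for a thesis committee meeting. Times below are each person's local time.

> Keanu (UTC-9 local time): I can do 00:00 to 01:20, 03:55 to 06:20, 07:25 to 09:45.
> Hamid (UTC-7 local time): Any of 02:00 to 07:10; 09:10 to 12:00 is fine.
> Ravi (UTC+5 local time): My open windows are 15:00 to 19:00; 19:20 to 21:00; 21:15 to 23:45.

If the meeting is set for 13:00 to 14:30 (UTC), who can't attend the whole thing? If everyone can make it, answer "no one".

Keanu in UTC: 09:00-10:20, 12:55-15:20, 16:25-18:45 (add 9h to convert from UTC-9).
Hamid in UTC: 09:00-14:10, 16:10-19:00 (add 7h to convert from UTC-7).
Ravi in UTC: 10:00-14:00, 14:20-16:00, 16:15-18:45 (subtract 5h to convert from UTC+5).
Keanu: free for 13:00-14:30. Hamid: not fully free for 13:00-14:30. Ravi: not fully free for 13:00-14:30.

Hamid, Ravi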